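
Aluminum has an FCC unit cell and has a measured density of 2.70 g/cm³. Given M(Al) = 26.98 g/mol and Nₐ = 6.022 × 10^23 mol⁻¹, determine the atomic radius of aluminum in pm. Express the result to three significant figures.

For an FCC cell (Z = 4), a³ = Z·M/(N_A·ρ) = 4 × 26.98 / (6.022 × 10²³ × 2.700) = 6.637 × 10^-23 cm³, so a = 4.049 × 10^-8 cm = 404.9 pm.
Atoms touch along the face diagonal, so √2·a = 4r, so r = 0.3536 × a = 143 pm.

143 pm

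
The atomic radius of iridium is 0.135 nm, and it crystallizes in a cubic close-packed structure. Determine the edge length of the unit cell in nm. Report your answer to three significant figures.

0.382 nm

In an FCC lattice, atoms touch along the face diagonal, so √2·a = 4r.
a = 4r/√2 = 4 × 0.135 / 1.4142 = 0.382 nm.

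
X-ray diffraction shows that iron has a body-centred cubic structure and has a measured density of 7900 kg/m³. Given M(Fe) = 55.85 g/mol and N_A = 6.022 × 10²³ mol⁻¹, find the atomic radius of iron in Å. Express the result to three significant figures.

For a BCC cell (Z = 2), a³ = Z·M/(N_A·ρ) = 2 × 55.85 / (6.022 × 10²³ × 7.900) = 2.348 × 10^-23 cm³, so a = 2.863 × 10^-8 cm = 2.863 Å.
Atoms touch along the body diagonal, so √3·a = 4r, so r = 0.4330 × a = 1.24 Å.

1.24 Å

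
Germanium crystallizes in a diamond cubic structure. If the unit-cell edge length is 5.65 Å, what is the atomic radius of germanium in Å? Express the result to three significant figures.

1.22 Å

In a diamond cubic lattice, nearest neighbors lie along the body diagonal with √3·a = 8r.
r = √3·a/8 = 1.7321 × 5.65 / 8 = 1.22 Å.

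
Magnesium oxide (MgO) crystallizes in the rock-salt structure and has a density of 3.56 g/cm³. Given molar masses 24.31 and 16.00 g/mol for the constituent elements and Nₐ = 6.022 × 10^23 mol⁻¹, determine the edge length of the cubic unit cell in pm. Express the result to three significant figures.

422 pm

M(MgO) = 40.31 g/mol; Z = 4 formula units per cell.
a³ = Z·M/(N_A·ρ) = 4 × 40.31 / (6.022 × 10²³ × 3.56) = 7.521 × 10^-23 cm³, so a = 4.221 × 10^-8 cm = 422 pm.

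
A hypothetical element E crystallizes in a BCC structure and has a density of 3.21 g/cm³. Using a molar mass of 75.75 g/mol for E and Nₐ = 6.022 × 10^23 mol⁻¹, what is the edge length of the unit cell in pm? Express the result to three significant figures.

428 pm

With Z = 2 atoms per BCC cell, a³ = Z·M/(N_A·ρ) = 2 × 75.75 / (6.022 × 10²³ × 3.210 g/cm³) = 7.837 × 10^-23 cm³.
a = (7.837 × 10^-23)^(1/3) = 4.279 × 10^-8 cm = 428 pm.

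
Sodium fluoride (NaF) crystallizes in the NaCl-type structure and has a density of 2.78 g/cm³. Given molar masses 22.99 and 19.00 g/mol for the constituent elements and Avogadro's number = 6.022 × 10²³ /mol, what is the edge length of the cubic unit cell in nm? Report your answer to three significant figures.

M(NaF) = 41.99 g/mol; Z = 4 formula units per cell.
a³ = Z·M/(N_A·ρ) = 4 × 41.99 / (6.022 × 10²³ × 2.78) = 1.003 × 10^-22 cm³, so a = 4.647 × 10^-8 cm = 0.465 nm.

0.465 nm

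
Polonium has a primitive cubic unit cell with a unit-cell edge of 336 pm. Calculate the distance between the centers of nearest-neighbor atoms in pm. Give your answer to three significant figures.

336 pm

In a simple cubic structure, atoms touch along the cell edge, so a = 2r; the nearest-neighbor distance equals 2r = 1.000·a.
d = 1.000 × 336 = 336 pm.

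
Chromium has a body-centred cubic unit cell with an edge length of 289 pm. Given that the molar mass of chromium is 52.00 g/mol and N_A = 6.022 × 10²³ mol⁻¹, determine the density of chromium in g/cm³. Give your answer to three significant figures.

7.15 g/cm³

A BCC unit cell contains Z = 2 atoms.
Cell volume: a³ = (289 pm)³ = (2.890 × 10^-8 cm)³ = 2.414 × 10^-23 cm³.
ρ = Z·M/(N_A·a³) = 2 × 52.00 / (6.022 × 10²³ × 2.414 × 10^-23) = 7.155 g/cm³.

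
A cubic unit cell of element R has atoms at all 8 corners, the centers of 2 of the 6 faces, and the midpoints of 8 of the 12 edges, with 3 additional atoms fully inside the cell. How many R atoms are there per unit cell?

7

Corner atoms are shared by 8 cells (1/8 each), face atoms by 2 (1/2 each), edge atoms by 4 (1/4 each), interior atoms are unshared.
Net atoms = 8 × 1/8 + 2 × 1/2 + 8 × 1/4 + 3 = 1 + 1 + 2 + 3 = 7.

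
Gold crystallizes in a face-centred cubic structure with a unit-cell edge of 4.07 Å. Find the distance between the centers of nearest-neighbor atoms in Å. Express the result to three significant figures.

In an FCC structure, atoms touch along the face diagonal, so √2·a = 4r; the nearest-neighbor distance equals 2r = 0.7071·a.
d = 0.7071 × 4.07 = 2.88 Å.

2.88 Å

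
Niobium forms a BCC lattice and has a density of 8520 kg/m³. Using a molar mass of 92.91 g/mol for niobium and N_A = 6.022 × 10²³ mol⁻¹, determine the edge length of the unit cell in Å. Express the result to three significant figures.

With Z = 2 atoms per BCC cell, a³ = Z·M/(N_A·ρ) = 2 × 92.91 / (6.022 × 10²³ × 8.520 g/cm³) = 3.622 × 10^-23 cm³.
a = (3.622 × 10^-23)^(1/3) = 3.309 × 10^-8 cm = 3.31 Å.

3.31 Å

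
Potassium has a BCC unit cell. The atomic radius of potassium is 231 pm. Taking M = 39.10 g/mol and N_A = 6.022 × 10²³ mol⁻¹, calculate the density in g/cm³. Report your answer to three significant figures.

In a BCC lattice, atoms touch along the body diagonal, so √3·a = 4r, giving a = 533.5 pm = 5.335 × 10^-8 cm.
With Z = 2, ρ = Z·M/(N_A·a³) = 2 × 39.10 / (6.022 × 10²³ × 1.518 × 10^-22) = 0.8553 g/cm³.

0.855 g/cm³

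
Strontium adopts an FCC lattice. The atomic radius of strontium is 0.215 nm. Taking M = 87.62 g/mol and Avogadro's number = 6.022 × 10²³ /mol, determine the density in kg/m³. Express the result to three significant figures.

2590 kg/m³

In an FCC lattice, atoms touch along the face diagonal, so √2·a = 4r, giving a = 0.6081 nm = 6.081 × 10^-8 cm.
With Z = 4, ρ = Z·M/(N_A·a³) = 4 × 87.62 / (6.022 × 10²³ × 2.249 × 10^-22) = 2.588 g/cm³ = 2590 kg/m³.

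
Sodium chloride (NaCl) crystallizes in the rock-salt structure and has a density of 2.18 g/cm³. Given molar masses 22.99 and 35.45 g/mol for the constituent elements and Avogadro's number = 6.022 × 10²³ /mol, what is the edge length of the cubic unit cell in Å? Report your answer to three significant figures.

5.63 Å

M(NaCl) = 58.44 g/mol; Z = 4 formula units per cell.
a³ = Z·M/(N_A·ρ) = 4 × 58.44 / (6.022 × 10²³ × 2.18) = 1.781 × 10^-22 cm³, so a = 5.626 × 10^-8 cm = 5.63 Å.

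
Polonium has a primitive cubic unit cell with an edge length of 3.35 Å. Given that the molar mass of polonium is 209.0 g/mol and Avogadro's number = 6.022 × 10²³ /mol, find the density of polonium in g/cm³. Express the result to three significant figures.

A simple cubic unit cell contains Z = 1 atom.
Cell volume: a³ = (3.35 Å)³ = (3.350 × 10^-8 cm)³ = 3.760 × 10^-23 cm³.
ρ = Z·M/(N_A·a³) = 1 × 209.0 / (6.022 × 10²³ × 3.760 × 10^-23) = 9.231 g/cm³.

9.23 g/cm³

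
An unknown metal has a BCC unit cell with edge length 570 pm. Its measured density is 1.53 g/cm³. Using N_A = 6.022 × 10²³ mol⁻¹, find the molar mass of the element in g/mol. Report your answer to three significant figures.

85.3 g/mol

A BCC cell has Z = 2 atoms; a = 5.700 × 10^-8 cm.
M = ρ·N_A·a³/Z = 1.53 × 6.022 × 10²³ × 1.852 × 10^-22 / 2 = 85.3 g/mol.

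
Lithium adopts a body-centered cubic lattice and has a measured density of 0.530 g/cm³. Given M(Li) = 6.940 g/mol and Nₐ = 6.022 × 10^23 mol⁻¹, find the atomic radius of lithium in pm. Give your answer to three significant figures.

152 pm

For a BCC cell (Z = 2), a³ = Z·M/(N_A·ρ) = 2 × 6.940 / (6.022 × 10²³ × 0.5300) = 4.349 × 10^-23 cm³, so a = 3.517 × 10^-8 cm = 351.7 pm.
Atoms touch along the body diagonal, so √3·a = 4r, so r = 0.4330 × a = 152 pm.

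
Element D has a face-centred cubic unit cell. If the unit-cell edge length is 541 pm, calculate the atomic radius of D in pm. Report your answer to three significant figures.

191 pm

In an FCC lattice, atoms touch along the face diagonal, so √2·a = 4r.
r = √2·a/4 = 1.4142 × 541 / 4 = 191 pm.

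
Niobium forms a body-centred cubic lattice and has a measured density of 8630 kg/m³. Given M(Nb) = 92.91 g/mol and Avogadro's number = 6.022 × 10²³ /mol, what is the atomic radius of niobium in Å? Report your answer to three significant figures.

For a BCC cell (Z = 2), a³ = Z·M/(N_A·ρ) = 2 × 92.91 / (6.022 × 10²³ × 8.630) = 3.576 × 10^-23 cm³, so a = 3.294 × 10^-8 cm = 3.294 Å.
Atoms touch along the body diagonal, so √3·a = 4r, so r = 0.4330 × a = 1.43 Å.

1.43 Å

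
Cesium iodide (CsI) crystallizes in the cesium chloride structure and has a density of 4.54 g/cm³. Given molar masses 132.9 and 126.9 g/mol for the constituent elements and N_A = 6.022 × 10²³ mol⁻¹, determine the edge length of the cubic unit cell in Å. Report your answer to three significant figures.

M(CsI) = 259.8 g/mol; Z = 1 formula unit per cell.
a³ = Z·M/(N_A·ρ) = 1 × 259.8 / (6.022 × 10²³ × 4.54) = 9.503 × 10^-23 cm³, so a = 4.563 × 10^-8 cm = 4.56 Å.

4.56 Å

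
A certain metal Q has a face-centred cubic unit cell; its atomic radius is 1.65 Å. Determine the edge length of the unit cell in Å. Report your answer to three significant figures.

4.67 Å

In an FCC lattice, atoms touch along the face diagonal, so √2·a = 4r.
a = 4r/√2 = 4 × 1.65 / 1.4142 = 4.67 Å.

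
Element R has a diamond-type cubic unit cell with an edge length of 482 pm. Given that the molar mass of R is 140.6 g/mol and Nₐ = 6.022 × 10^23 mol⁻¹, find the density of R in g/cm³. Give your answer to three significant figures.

16.7 g/cm³

A diamond cubic unit cell contains Z = 8 atoms.
Cell volume: a³ = (482 pm)³ = (4.820 × 10^-8 cm)³ = 1.120 × 10^-22 cm³.
ρ = Z·M/(N_A·a³) = 8 × 140.6 / (6.022 × 10²³ × 1.120 × 10^-22) = 16.68 g/cm³.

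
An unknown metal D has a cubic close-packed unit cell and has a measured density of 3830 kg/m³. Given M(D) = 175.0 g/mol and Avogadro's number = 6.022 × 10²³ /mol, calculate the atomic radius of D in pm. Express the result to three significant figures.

238 pm

For an FCC cell (Z = 4), a³ = Z·M/(N_A·ρ) = 4 × 175.0 / (6.022 × 10²³ × 3.830) = 3.035 × 10^-22 cm³, so a = 6.720 × 10^-8 cm = 672.0 pm.
Atoms touch along the face diagonal, so √2·a = 4r, so r = 0.3536 × a = 238 pm.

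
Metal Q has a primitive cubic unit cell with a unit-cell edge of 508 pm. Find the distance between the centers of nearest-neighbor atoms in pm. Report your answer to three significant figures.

In a simple cubic structure, atoms touch along the cell edge, so a = 2r; the nearest-neighbor distance equals 2r = 1.000·a.
d = 1.000 × 508 = 508 pm.

508 pm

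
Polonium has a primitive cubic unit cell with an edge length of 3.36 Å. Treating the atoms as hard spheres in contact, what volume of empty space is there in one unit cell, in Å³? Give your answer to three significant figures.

18.1 Å³

In a simple cubic lattice atoms touch along the cell edge, so a = 2r, so r = 0.5000a = 1.680 Å.
V_cell = a³ = 37.93 Å³; V_atoms = 1 × (4/3)πr³ = 19.86 Å³.
Empty space = 37.93 − 19.86 = 18.1 Å³.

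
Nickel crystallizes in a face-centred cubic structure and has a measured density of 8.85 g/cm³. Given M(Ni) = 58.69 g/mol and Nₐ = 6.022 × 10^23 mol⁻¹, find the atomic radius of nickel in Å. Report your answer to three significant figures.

For an FCC cell (Z = 4), a³ = Z·M/(N_A·ρ) = 4 × 58.69 / (6.022 × 10²³ × 8.850) = 4.405 × 10^-23 cm³, so a = 3.532 × 10^-8 cm = 3.532 Å.
Atoms touch along the face diagonal, so √2·a = 4r, so r = 0.3536 × a = 1.25 Å.

1.25 Å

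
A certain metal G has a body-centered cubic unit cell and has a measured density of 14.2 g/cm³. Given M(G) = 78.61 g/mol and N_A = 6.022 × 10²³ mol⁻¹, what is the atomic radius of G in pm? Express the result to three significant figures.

For a BCC cell (Z = 2), a³ = Z·M/(N_A·ρ) = 2 × 78.61 / (6.022 × 10²³ × 14.20) = 1.839 × 10^-23 cm³, so a = 2.639 × 10^-8 cm = 263.9 pm.
Atoms touch along the body diagonal, so √3·a = 4r, so r = 0.4330 × a = 114 pm.

114 pm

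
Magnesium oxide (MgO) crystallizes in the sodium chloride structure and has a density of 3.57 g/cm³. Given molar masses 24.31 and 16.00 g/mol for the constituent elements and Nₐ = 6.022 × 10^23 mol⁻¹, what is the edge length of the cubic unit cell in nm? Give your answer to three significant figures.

0.422 nm

M(MgO) = 40.31 g/mol; Z = 4 formula units per cell.
a³ = Z·M/(N_A·ρ) = 4 × 40.31 / (6.022 × 10²³ × 3.57) = 7.500 × 10^-23 cm³, so a = 4.217 × 10^-8 cm = 0.422 nm.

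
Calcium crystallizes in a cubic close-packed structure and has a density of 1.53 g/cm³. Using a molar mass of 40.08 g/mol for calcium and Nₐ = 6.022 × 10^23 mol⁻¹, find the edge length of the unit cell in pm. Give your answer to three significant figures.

558 pm

With Z = 4 atoms per FCC cell, a³ = Z·M/(N_A·ρ) = 4 × 40.08 / (6.022 × 10²³ × 1.530 g/cm³) = 1.740 × 10^-22 cm³.
a = (1.740 × 10^-22)^(1/3) = 5.583 × 10^-8 cm = 558 pm.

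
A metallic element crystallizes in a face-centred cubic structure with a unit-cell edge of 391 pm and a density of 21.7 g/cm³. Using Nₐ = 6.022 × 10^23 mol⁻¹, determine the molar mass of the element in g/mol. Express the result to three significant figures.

195 g/mol

An FCC cell has Z = 4 atoms; a = 3.910 × 10^-8 cm.
M = ρ·N_A·a³/Z = 21.7 × 6.022 × 10²³ × 5.978 × 10^-23 / 4 = 195 g/mol.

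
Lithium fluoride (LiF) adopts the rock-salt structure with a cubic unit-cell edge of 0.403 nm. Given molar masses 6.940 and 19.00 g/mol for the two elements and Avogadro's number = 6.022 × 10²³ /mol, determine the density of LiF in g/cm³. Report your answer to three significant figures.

2.63 g/cm³

The rock-salt structure contains Z = 4 formula units per cell; M(LiF) = 6.940 + 19.00 = 25.94 g/mol.
a³ = (4.030 × 10^-8 cm)³ = 6.545 × 10^-23 cm³.
ρ = 4 × 25.94 / (6.022 × 10²³ × 6.545 × 10^-23) = 2.633 g/cm³.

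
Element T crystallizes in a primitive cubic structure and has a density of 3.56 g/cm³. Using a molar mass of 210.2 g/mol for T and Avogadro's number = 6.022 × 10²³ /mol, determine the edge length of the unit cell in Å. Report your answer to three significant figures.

With Z = 1 atom per simple cubic cell, a³ = Z·M/(N_A·ρ) = 1 × 210.2 / (6.022 × 10²³ × 3.560 g/cm³) = 9.805 × 10^-23 cm³.
a = (9.805 × 10^-23)^(1/3) = 4.611 × 10^-8 cm = 4.61 Å.

4.61 Å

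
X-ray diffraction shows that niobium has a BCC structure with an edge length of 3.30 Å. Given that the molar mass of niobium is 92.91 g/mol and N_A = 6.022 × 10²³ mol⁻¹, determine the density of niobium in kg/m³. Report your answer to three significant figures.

A BCC unit cell contains Z = 2 atoms.
Cell volume: a³ = (3.30 Å)³ = (3.300 × 10^-8 cm)³ = 3.594 × 10^-23 cm³.
ρ = Z·M/(N_A·a³) = 2 × 92.91 / (6.022 × 10²³ × 3.594 × 10^-23) = 8.586 g/cm³ = 8590 kg/m³.

8590 kg/m³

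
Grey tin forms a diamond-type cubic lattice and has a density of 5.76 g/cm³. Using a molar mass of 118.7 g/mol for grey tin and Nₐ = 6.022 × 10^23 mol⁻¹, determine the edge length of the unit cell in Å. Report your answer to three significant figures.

6.49 Å

With Z = 8 atoms per diamond cubic cell, a³ = Z·M/(N_A·ρ) = 8 × 118.7 / (6.022 × 10²³ × 5.760 g/cm³) = 2.738 × 10^-22 cm³.
a = (2.738 × 10^-22)^(1/3) = 6.493 × 10^-8 cm = 6.49 Å.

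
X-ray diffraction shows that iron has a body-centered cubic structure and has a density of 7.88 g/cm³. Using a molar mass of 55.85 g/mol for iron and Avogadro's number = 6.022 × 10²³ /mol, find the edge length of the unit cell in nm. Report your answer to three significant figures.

0.287 nm

With Z = 2 atoms per BCC cell, a³ = Z·M/(N_A·ρ) = 2 × 55.85 / (6.022 × 10²³ × 7.880 g/cm³) = 2.354 × 10^-23 cm³.
a = (2.354 × 10^-23)^(1/3) = 2.866 × 10^-8 cm = 0.287 nm.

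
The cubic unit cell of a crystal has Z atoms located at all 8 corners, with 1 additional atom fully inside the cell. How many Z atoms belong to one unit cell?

Corner atoms are shared by 8 cells (1/8 each), interior atoms are unshared.
Net atoms = 8 × 1/8 + 1 = 1 + 1 = 2.

2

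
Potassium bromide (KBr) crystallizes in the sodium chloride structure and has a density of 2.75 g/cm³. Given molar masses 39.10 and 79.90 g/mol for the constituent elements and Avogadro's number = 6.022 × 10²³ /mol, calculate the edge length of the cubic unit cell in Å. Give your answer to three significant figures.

6.60 Å

M(KBr) = 119.0 g/mol; Z = 4 formula units per cell.
a³ = Z·M/(N_A·ρ) = 4 × 119.0 / (6.022 × 10²³ × 2.75) = 2.874 × 10^-22 cm³, so a = 6.600 × 10^-8 cm = 6.60 Å.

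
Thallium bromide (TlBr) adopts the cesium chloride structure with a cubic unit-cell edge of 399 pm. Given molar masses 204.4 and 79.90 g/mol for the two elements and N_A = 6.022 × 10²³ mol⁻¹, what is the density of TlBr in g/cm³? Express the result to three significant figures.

The cesium chloride structure contains Z = 1 formula unit per cell; M(TlBr) = 204.4 + 79.90 = 284.3 g/mol.
a³ = (3.990 × 10^-8 cm)³ = 6.352 × 10^-23 cm³.
ρ = 1 × 284.3 / (6.022 × 10²³ × 6.352 × 10^-23) = 7.432 g/cm³.

7.43 g/cm³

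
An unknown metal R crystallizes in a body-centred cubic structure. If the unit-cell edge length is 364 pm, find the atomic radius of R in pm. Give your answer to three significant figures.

158 pm

In a BCC lattice, atoms touch along the body diagonal, so √3·a = 4r.
r = √3·a/4 = 1.7321 × 364 / 4 = 158 pm.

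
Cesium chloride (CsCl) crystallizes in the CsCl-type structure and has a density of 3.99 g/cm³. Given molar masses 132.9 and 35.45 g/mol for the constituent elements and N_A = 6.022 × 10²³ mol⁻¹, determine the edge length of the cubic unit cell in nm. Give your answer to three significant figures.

M(CsCl) = 168.35 g/mol; Z = 1 formula unit per cell.
a³ = Z·M/(N_A·ρ) = 1 × 168.35 / (6.022 × 10²³ × 3.99) = 7.006 × 10^-23 cm³, so a = 4.123 × 10^-8 cm = 0.412 nm.

0.412 nm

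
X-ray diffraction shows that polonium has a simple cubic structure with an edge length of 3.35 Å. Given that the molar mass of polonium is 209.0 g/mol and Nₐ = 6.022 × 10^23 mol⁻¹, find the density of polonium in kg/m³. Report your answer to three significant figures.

9230 kg/m³

A simple cubic unit cell contains Z = 1 atom.
Cell volume: a³ = (3.35 Å)³ = (3.350 × 10^-8 cm)³ = 3.760 × 10^-23 cm³.
ρ = Z·M/(N_A·a³) = 1 × 209.0 / (6.022 × 10²³ × 3.760 × 10^-23) = 9.231 g/cm³ = 9230 kg/m³.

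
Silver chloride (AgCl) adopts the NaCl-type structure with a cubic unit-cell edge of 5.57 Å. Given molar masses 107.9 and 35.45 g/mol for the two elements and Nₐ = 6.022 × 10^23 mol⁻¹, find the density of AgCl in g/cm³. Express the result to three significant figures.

The NaCl-type structure contains Z = 4 formula units per cell; M(AgCl) = 107.9 + 35.45 = 143.35 g/mol.
a³ = (5.570 × 10^-8 cm)³ = 1.728 × 10^-22 cm³.
ρ = 4 × 143.35 / (6.022 × 10²³ × 1.728 × 10^-22) = 5.510 g/cm³.

5.51 g/cm³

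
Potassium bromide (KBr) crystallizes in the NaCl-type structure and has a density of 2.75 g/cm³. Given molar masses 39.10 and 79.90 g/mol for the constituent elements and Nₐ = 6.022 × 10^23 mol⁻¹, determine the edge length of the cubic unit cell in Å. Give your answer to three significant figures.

6.60 Å

M(KBr) = 119.0 g/mol; Z = 4 formula units per cell.
a³ = Z·M/(N_A·ρ) = 4 × 119.0 / (6.022 × 10²³ × 2.75) = 2.874 × 10^-22 cm³, so a = 6.600 × 10^-8 cm = 6.60 Å.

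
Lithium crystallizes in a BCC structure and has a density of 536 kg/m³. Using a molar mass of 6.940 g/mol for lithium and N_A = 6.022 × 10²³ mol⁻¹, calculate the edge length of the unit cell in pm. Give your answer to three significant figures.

With Z = 2 atoms per BCC cell, a³ = Z·M/(N_A·ρ) = 2 × 6.940 / (6.022 × 10²³ × 0.5360 g/cm³) = 4.300 × 10^-23 cm³.
a = (4.300 × 10^-23)^(1/3) = 3.503 × 10^-8 cm = 350 pm.

350 pm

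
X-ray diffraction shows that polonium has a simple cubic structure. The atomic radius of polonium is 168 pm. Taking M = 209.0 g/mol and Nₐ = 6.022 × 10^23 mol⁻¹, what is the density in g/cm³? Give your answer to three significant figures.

In a simple cubic lattice, atoms touch along the cell edge, so a = 2r, giving a = 336.0 pm = 3.360 × 10^-8 cm.
With Z = 1, ρ = Z·M/(N_A·a³) = 1 × 209.0 / (6.022 × 10²³ × 3.793 × 10^-23) = 9.149 g/cm³.

9.15 g/cm³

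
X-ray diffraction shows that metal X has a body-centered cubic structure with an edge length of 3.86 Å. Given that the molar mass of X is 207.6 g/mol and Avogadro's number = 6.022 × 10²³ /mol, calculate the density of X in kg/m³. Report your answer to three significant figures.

A BCC unit cell contains Z = 2 atoms.
Cell volume: a³ = (3.86 Å)³ = (3.860 × 10^-8 cm)³ = 5.751 × 10^-23 cm³.
ρ = Z·M/(N_A·a³) = 2 × 207.6 / (6.022 × 10²³ × 5.751 × 10^-23) = 11.99 g/cm³ = 12000 kg/m³.

12000 kg/m³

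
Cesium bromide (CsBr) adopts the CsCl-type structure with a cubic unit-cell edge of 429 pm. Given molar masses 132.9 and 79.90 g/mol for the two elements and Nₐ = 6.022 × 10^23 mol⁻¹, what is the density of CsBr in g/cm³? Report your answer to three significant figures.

4.48 g/cm³

The CsCl-type structure contains Z = 1 formula unit per cell; M(CsBr) = 132.9 + 79.90 = 212.8 g/mol.
a³ = (4.290 × 10^-8 cm)³ = 7.895 × 10^-23 cm³.
ρ = 1 × 212.8 / (6.022 × 10²³ × 7.895 × 10^-23) = 4.476 g/cm³.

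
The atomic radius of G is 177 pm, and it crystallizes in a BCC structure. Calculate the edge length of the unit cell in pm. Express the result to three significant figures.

In a BCC lattice, atoms touch along the body diagonal, so √3·a = 4r.
a = 4r/√3 = 4 × 177 / 1.7321 = 409 pm.

409 pm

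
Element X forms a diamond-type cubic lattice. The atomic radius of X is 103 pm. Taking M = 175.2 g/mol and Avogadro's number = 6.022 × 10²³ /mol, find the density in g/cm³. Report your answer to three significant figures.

21.6 g/cm³

In a diamond cubic lattice, nearest neighbors lie along the body diagonal with √3·a = 8r, giving a = 475.7 pm = 4.757 × 10^-8 cm.
With Z = 8, ρ = Z·M/(N_A·a³) = 8 × 175.2 / (6.022 × 10²³ × 1.077 × 10^-22) = 21.62 g/cm³.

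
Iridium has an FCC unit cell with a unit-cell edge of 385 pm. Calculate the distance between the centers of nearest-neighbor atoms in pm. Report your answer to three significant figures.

In an FCC structure, atoms touch along the face diagonal, so √2·a = 4r; the nearest-neighbor distance equals 2r = 0.7071·a.
d = 0.7071 × 385 = 272 pm.

272 pm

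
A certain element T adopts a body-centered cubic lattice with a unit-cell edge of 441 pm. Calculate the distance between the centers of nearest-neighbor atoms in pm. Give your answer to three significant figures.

382 pm

In a BCC structure, atoms touch along the body diagonal, so √3·a = 4r; the nearest-neighbor distance equals 2r = 0.8660·a.
d = 0.8660 × 441 = 382 pm.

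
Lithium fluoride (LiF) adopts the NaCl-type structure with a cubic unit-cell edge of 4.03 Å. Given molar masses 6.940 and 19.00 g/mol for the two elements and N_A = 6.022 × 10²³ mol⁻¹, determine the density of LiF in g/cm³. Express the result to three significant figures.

2.63 g/cm³

The NaCl-type structure contains Z = 4 formula units per cell; M(LiF) = 6.940 + 19.00 = 25.94 g/mol.
a³ = (4.030 × 10^-8 cm)³ = 6.545 × 10^-23 cm³.
ρ = 4 × 25.94 / (6.022 × 10²³ × 6.545 × 10^-23) = 2.633 g/cm³.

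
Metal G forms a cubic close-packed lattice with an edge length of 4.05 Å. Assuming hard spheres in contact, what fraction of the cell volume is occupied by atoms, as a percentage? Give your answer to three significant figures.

74.0%

In an FCC lattice atoms touch along the face diagonal, so √2·a = 4r, so r = 0.3536a = 1.432 Å.
Packing fraction = Z·(4/3)πr³ / a³ = 4 × (4/3)π × (1.432)³ / (4.05)³ = 0.7405 = 74.0%.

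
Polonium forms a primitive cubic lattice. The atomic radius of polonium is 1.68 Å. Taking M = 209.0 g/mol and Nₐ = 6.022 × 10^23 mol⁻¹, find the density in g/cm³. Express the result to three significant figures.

In a simple cubic lattice, atoms touch along the cell edge, so a = 2r, giving a = 3.360 Å = 3.360 × 10^-8 cm.
With Z = 1, ρ = Z·M/(N_A·a³) = 1 × 209.0 / (6.022 × 10²³ × 3.793 × 10^-23) = 9.149 g/cm³.

9.15 g/cm³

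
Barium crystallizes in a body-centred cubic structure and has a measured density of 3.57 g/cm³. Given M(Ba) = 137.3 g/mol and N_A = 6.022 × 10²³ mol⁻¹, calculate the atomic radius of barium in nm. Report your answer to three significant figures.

For a BCC cell (Z = 2), a³ = Z·M/(N_A·ρ) = 2 × 137.3 / (6.022 × 10²³ × 3.570) = 1.277 × 10^-22 cm³, so a = 5.036 × 10^-8 cm = 0.5036 nm.
Atoms touch along the body diagonal, so √3·a = 4r, so r = 0.4330 × a = 0.218 nm.

0.218 nm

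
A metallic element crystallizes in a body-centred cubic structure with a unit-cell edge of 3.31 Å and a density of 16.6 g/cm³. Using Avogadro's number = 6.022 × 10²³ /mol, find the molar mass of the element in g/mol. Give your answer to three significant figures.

A BCC cell has Z = 2 atoms; a = 3.310 × 10^-8 cm.
M = ρ·N_A·a³/Z = 16.6 × 6.022 × 10²³ × 3.626 × 10^-23 / 2 = 181 g/mol.

181 g/mol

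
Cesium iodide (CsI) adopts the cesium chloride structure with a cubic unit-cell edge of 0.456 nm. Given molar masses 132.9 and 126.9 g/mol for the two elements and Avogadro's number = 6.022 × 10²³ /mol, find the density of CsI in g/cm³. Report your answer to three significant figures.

The cesium chloride structure contains Z = 1 formula unit per cell; M(CsI) = 132.9 + 126.9 = 259.8 g/mol.
a³ = (4.560 × 10^-8 cm)³ = 9.482 × 10^-23 cm³.
ρ = 1 × 259.8 / (6.022 × 10²³ × 9.482 × 10^-23) = 4.550 g/cm³.

4.55 g/cm³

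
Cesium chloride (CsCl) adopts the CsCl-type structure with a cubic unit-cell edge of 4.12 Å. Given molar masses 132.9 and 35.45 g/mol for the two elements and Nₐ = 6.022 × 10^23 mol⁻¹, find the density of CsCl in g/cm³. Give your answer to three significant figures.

The CsCl-type structure contains Z = 1 formula unit per cell; M(CsCl) = 132.9 + 35.45 = 168.35 g/mol.
a³ = (4.120 × 10^-8 cm)³ = 6.993 × 10^-23 cm³.
ρ = 1 × 168.35 / (6.022 × 10²³ × 6.993 × 10^-23) = 3.997 g/cm³.

4.00 g/cm³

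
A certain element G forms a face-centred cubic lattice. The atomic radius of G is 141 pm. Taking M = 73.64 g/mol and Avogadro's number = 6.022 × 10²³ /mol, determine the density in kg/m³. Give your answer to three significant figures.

In an FCC lattice, atoms touch along the face diagonal, so √2·a = 4r, giving a = 398.8 pm = 3.988 × 10^-8 cm.
With Z = 4, ρ = Z·M/(N_A·a³) = 4 × 73.64 / (6.022 × 10²³ × 6.343 × 10^-23) = 7.712 g/cm³ = 7710 kg/m³.

7710 kg/m³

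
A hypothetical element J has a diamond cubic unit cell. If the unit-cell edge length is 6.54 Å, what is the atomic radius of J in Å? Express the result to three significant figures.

In a diamond cubic lattice, nearest neighbors lie along the body diagonal with √3·a = 8r.
r = √3·a/8 = 1.7321 × 6.54 / 8 = 1.42 Å.

1.42 Å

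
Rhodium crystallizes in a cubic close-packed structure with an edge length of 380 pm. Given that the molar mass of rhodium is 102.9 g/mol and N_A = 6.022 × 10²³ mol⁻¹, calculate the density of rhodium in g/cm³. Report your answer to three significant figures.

12.5 g/cm³

An FCC unit cell contains Z = 4 atoms.
Cell volume: a³ = (380 pm)³ = (3.800 × 10^-8 cm)³ = 5.487 × 10^-23 cm³.
ρ = Z·M/(N_A·a³) = 4 × 102.9 / (6.022 × 10²³ × 5.487 × 10^-23) = 12.46 g/cm³.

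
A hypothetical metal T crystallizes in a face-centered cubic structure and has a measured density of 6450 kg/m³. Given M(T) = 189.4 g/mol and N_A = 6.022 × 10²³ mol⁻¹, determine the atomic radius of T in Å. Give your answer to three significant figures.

For an FCC cell (Z = 4), a³ = Z·M/(N_A·ρ) = 4 × 189.4 / (6.022 × 10²³ × 6.450) = 1.950 × 10^-22 cm³, so a = 5.799 × 10^-8 cm = 5.799 Å.
Atoms touch along the face diagonal, so √2·a = 4r, so r = 0.3536 × a = 2.05 Å.

2.05 Å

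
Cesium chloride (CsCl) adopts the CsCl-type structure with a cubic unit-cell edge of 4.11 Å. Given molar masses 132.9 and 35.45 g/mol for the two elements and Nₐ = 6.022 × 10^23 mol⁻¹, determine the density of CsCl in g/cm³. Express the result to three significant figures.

The CsCl-type structure contains Z = 1 formula unit per cell; M(CsCl) = 132.9 + 35.45 = 168.35 g/mol.
a³ = (4.110 × 10^-8 cm)³ = 6.943 × 10^-23 cm³.
ρ = 1 × 168.35 / (6.022 × 10²³ × 6.943 × 10^-23) = 4.027 g/cm³.

4.03 g/cm³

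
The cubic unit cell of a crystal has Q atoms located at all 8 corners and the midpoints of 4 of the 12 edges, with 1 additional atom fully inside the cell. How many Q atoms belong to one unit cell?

Corner atoms are shared by 8 cells (1/8 each), edge atoms by 4 (1/4 each), interior atoms are unshared.
Net atoms = 8 × 1/8 + 4 × 1/4 + 1 = 1 + 1 + 1 = 3.

3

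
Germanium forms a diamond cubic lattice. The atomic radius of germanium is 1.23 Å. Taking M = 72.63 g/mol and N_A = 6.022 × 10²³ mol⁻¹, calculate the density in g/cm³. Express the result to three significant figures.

5.26 g/cm³

In a diamond cubic lattice, nearest neighbors lie along the body diagonal with √3·a = 8r, giving a = 5.681 Å = 5.681 × 10^-8 cm.
With Z = 8, ρ = Z·M/(N_A·a³) = 8 × 72.63 / (6.022 × 10²³ × 1.834 × 10^-22) = 5.262 g/cm³.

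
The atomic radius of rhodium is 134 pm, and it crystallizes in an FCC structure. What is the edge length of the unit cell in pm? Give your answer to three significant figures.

In an FCC lattice, atoms touch along the face diagonal, so √2·a = 4r.
a = 4r/√2 = 4 × 134 / 1.4142 = 379 pm.

379 pm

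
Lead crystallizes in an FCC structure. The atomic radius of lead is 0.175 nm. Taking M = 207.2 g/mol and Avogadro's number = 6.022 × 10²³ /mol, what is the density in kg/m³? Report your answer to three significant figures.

11300 kg/m³

In an FCC lattice, atoms touch along the face diagonal, so √2·a = 4r, giving a = 0.4950 nm = 4.950 × 10^-8 cm.
With Z = 4, ρ = Z·M/(N_A·a³) = 4 × 207.2 / (6.022 × 10²³ × 1.213 × 10^-22) = 11.35 g/cm³ = 11300 kg/m³.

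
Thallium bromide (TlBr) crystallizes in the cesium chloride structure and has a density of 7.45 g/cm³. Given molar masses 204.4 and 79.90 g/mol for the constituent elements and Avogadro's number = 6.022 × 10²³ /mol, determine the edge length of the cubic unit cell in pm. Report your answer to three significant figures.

399 pm

M(TlBr) = 284.3 g/mol; Z = 1 formula unit per cell.
a³ = Z·M/(N_A·ρ) = 1 × 284.3 / (6.022 × 10²³ × 7.45) = 6.337 × 10^-23 cm³, so a = 3.987 × 10^-8 cm = 399 pm.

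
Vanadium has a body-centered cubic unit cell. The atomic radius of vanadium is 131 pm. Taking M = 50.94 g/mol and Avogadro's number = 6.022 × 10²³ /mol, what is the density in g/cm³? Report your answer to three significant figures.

6.11 g/cm³

In a BCC lattice, atoms touch along the body diagonal, so √3·a = 4r, giving a = 302.5 pm = 3.025 × 10^-8 cm.
With Z = 2, ρ = Z·M/(N_A·a³) = 2 × 50.94 / (6.022 × 10²³ × 2.769 × 10^-23) = 6.110 g/cm³.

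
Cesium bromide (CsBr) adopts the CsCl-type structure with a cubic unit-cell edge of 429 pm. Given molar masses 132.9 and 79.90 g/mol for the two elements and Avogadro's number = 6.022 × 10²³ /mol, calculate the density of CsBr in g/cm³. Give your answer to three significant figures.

The CsCl-type structure contains Z = 1 formula unit per cell; M(CsBr) = 132.9 + 79.90 = 212.8 g/mol.
a³ = (4.290 × 10^-8 cm)³ = 7.895 × 10^-23 cm³.
ρ = 1 × 212.8 / (6.022 × 10²³ × 7.895 × 10^-23) = 4.476 g/cm³.

4.48 g/cm³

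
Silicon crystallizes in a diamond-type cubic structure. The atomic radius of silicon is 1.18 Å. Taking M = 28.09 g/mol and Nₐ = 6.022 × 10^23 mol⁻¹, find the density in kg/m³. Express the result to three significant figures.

2300 kg/m³

In a diamond cubic lattice, nearest neighbors lie along the body diagonal with √3·a = 8r, giving a = 5.450 Å = 5.450 × 10^-8 cm.
With Z = 8, ρ = Z·M/(N_A·a³) = 8 × 28.09 / (6.022 × 10²³ × 1.619 × 10^-22) = 2.305 g/cm³ = 2300 kg/m³.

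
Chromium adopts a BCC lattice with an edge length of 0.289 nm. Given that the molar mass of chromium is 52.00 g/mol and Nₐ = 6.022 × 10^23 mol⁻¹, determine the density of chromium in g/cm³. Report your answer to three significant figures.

7.15 g/cm³

A BCC unit cell contains Z = 2 atoms.
Cell volume: a³ = (0.289 nm)³ = (2.890 × 10^-8 cm)³ = 2.414 × 10^-23 cm³.
ρ = Z·M/(N_A·a³) = 2 × 52.00 / (6.022 × 10²³ × 2.414 × 10^-23) = 7.155 g/cm³.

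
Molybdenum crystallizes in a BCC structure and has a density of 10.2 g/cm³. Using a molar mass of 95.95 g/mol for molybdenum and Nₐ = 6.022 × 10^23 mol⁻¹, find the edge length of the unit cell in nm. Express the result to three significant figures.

With Z = 2 atoms per BCC cell, a³ = Z·M/(N_A·ρ) = 2 × 95.95 / (6.022 × 10²³ × 10.20 g/cm³) = 3.124 × 10^-23 cm³.
a = (3.124 × 10^-23)^(1/3) = 3.150 × 10^-8 cm = 0.315 nm.

0.315 nm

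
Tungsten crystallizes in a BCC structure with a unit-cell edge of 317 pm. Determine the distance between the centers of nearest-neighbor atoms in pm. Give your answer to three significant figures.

In a BCC structure, atoms touch along the body diagonal, so √3·a = 4r; the nearest-neighbor distance equals 2r = 0.8660·a.
d = 0.8660 × 317 = 275 pm.

275 pm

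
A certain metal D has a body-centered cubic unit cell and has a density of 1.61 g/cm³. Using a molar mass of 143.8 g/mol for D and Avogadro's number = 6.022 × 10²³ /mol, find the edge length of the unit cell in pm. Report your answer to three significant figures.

667 pm

With Z = 2 atoms per BCC cell, a³ = Z·M/(N_A·ρ) = 2 × 143.8 / (6.022 × 10²³ × 1.610 g/cm³) = 2.966 × 10^-22 cm³.
a = (2.966 × 10^-22)^(1/3) = 6.669 × 10^-8 cm = 667 pm.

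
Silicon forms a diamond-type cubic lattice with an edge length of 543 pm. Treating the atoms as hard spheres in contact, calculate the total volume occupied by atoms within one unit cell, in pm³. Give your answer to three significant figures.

In a diamond cubic lattice nearest neighbors lie along the body diagonal with √3·a = 8r, so r = 0.2165a = 117.6 pm.
V_atoms = Z × (4/3)πr³ = 8 × (4/3)π × (117.6)³ = 5.44 × 10^7 pm³.

5.44 × 10^7 pm³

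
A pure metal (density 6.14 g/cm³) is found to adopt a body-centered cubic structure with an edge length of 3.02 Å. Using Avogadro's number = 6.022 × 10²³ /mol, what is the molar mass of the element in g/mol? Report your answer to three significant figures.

A BCC cell has Z = 2 atoms; a = 3.020 × 10^-8 cm.
M = ρ·N_A·a³/Z = 6.14 × 6.022 × 10²³ × 2.754 × 10^-23 / 2 = 50.9 g/mol.

50.9 g/mol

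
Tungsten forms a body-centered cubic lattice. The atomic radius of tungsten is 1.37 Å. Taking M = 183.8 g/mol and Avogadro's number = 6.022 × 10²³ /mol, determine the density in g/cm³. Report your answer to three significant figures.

In a BCC lattice, atoms touch along the body diagonal, so √3·a = 4r, giving a = 3.164 Å = 3.164 × 10^-8 cm.
With Z = 2, ρ = Z·M/(N_A·a³) = 2 × 183.8 / (6.022 × 10²³ × 3.167 × 10^-23) = 19.27 g/cm³.

19.3 g/cm³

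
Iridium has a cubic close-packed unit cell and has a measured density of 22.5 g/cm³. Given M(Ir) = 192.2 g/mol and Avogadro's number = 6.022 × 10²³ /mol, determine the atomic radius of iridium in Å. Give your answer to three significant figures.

For an FCC cell (Z = 4), a³ = Z·M/(N_A·ρ) = 4 × 192.2 / (6.022 × 10²³ × 22.50) = 5.674 × 10^-23 cm³, so a = 3.843 × 10^-8 cm = 3.843 Å.
Atoms touch along the face diagonal, so √2·a = 4r, so r = 0.3536 × a = 1.36 Å.

1.36 Å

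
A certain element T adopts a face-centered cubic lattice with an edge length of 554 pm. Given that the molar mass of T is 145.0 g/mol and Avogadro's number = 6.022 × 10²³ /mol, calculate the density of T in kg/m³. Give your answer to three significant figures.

An FCC unit cell contains Z = 4 atoms.
Cell volume: a³ = (554 pm)³ = (5.540 × 10^-8 cm)³ = 1.700 × 10^-22 cm³.
ρ = Z·M/(N_A·a³) = 4 × 145.0 / (6.022 × 10²³ × 1.700 × 10^-22) = 5.664 g/cm³ = 5660 kg/m³.

5660 kg/m³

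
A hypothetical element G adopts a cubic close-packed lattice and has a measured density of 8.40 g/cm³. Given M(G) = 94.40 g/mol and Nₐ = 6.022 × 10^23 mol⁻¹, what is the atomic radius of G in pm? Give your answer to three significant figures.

149 pm

For an FCC cell (Z = 4), a³ = Z·M/(N_A·ρ) = 4 × 94.40 / (6.022 × 10²³ × 8.400) = 7.465 × 10^-23 cm³, so a = 4.211 × 10^-8 cm = 421.1 pm.
Atoms touch along the face diagonal, so √2·a = 4r, so r = 0.3536 × a = 149 pm.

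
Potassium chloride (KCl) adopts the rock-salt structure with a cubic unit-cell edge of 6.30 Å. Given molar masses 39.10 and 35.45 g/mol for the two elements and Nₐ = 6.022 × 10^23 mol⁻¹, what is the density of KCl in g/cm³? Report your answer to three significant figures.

1.98 g/cm³

The rock-salt structure contains Z = 4 formula units per cell; M(KCl) = 39.10 + 35.45 = 74.55 g/mol.
a³ = (6.300 × 10^-8 cm)³ = 2.500 × 10^-22 cm³.
ρ = 4 × 74.55 / (6.022 × 10²³ × 2.500 × 10^-22) = 1.980 g/cm³.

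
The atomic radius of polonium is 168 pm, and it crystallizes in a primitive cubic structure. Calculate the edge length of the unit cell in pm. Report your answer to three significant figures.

In a simple cubic lattice, atoms touch along the cell edge, so a = 2r.
a = 2r = 2 × 168 = 336 pm.

336 pm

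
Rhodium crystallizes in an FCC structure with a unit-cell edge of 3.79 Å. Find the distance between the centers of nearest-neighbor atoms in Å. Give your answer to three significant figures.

2.68 Å

In an FCC structure, atoms touch along the face diagonal, so √2·a = 4r; the nearest-neighbor distance equals 2r = 0.7071·a.
d = 0.7071 × 3.79 = 2.68 Å.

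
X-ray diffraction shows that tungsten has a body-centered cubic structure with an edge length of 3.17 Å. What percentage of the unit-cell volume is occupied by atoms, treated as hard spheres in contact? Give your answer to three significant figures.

In a BCC lattice atoms touch along the body diagonal, so √3·a = 4r, so r = 0.4330a = 1.373 Å.
Packing fraction = Z·(4/3)πr³ / a³ = 2 × (4/3)π × (1.373)³ / (3.17)³ = 0.6802 = 68.0%.

68.0%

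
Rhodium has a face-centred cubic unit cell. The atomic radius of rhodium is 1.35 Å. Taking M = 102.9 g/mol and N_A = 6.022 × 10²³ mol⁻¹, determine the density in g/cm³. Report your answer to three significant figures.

In an FCC lattice, atoms touch along the face diagonal, so √2·a = 4r, giving a = 3.818 Å = 3.818 × 10^-8 cm.
With Z = 4, ρ = Z·M/(N_A·a³) = 4 × 102.9 / (6.022 × 10²³ × 5.567 × 10^-23) = 12.28 g/cm³.

12.3 g/cm³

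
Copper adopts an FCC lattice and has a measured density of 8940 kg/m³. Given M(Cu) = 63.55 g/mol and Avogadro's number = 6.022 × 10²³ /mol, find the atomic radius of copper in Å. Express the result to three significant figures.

For an FCC cell (Z = 4), a³ = Z·M/(N_A·ρ) = 4 × 63.55 / (6.022 × 10²³ × 8.940) = 4.722 × 10^-23 cm³, so a = 3.614 × 10^-8 cm = 3.614 Å.
Atoms touch along the face diagonal, so √2·a = 4r, so r = 0.3536 × a = 1.28 Å.

1.28 Å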